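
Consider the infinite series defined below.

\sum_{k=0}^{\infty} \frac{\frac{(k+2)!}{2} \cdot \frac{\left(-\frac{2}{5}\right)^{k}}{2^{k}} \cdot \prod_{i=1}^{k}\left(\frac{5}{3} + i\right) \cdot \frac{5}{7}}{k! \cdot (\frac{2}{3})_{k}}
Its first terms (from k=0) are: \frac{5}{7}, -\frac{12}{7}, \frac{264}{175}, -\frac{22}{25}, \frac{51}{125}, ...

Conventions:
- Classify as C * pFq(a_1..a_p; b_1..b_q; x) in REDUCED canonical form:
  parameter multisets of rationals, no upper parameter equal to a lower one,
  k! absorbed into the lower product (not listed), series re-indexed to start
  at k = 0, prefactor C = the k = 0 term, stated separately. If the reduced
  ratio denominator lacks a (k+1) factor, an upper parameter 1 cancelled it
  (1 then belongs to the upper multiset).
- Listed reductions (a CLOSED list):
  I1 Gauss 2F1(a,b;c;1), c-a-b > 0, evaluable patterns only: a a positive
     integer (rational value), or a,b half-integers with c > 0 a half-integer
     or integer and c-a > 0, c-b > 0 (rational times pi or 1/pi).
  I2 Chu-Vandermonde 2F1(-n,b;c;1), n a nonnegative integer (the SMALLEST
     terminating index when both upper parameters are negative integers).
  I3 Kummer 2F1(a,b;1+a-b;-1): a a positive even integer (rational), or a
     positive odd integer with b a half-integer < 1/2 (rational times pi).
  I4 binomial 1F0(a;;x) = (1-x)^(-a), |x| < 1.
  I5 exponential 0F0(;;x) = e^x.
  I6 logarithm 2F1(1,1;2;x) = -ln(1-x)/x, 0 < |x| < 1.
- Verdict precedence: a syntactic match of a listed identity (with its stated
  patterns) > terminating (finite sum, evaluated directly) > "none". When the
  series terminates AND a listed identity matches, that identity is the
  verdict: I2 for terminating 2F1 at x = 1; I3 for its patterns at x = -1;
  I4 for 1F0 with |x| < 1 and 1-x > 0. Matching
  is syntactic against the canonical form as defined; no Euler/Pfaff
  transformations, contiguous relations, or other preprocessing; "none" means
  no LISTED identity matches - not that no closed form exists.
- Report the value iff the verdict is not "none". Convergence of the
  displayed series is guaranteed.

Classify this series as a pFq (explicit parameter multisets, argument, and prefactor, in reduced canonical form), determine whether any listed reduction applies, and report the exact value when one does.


Canonical form: C = \frac{5}{7} times 2F1 with upper {\frac{8}{3}, 3}, lower {\frac{2}{3}}, x = -\frac{1}{5}. Verdict: no listed reduction: x = -\frac{1}{5} and upper {\frac{8}{3}, 3} fail every I1-I6 pattern.

Key observation: with t_0 = \frac{5}{7}, the factorial ratio (C = 5/7) (k+a-1)!/(a-1)! is a rising factorial (a)_k.
Adjacent-term ratio: r(k) = -\frac{1}{5} * (k+\frac{8}{3}) (k+3) / [(k+\frac{2}{3}) (k+1)] - poly over poly, x = -\frac{1}{5} from leading terms; C = \frac{5}{7} at k = 0.


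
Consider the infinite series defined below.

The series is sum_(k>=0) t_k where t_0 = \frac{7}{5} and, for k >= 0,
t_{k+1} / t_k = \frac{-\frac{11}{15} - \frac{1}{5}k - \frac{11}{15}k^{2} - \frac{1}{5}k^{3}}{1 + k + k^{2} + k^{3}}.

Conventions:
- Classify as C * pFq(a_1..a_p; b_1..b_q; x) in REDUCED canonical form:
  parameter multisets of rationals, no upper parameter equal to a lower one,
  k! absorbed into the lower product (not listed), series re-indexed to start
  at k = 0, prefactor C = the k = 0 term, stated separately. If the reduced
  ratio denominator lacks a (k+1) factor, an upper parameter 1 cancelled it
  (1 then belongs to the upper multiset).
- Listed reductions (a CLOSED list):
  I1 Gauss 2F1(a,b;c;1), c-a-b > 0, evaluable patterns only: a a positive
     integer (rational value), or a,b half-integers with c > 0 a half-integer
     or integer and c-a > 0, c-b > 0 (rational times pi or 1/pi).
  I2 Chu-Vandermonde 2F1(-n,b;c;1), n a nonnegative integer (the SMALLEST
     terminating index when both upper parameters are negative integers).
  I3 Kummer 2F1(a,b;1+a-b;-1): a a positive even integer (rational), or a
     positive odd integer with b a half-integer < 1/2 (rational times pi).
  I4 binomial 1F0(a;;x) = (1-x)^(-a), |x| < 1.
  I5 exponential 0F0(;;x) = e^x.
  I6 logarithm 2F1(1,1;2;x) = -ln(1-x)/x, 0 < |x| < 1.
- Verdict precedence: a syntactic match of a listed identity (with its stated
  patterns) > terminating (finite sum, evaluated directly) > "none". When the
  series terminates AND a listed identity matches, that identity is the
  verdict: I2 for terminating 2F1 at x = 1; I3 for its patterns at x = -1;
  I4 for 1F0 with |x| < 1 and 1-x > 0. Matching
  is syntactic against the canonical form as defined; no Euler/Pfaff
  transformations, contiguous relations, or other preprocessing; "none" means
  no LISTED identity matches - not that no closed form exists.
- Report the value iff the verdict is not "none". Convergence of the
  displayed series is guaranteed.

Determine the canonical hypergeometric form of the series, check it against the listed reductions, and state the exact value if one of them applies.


Key observation: with t_0 = \frac{7}{5}, cancel k^2 + 1 from the displayed ratio first; then C = 7/5, x = -1/5.
Consecutive-term ratio: r(k) = -\frac{1}{5} * (k+\frac{11}{3}) / [(k+1)] - rational in k. x = -\frac{1}{5}; t_0 = \frac{7}{5}; negate the roots.

The series (x = -\frac{1}{5}) is 1F0: upper {\frac{11}{3}}, lower {-}, prefactor \frac{7}{5}. Verdict: this is the I4 binomial reduction (the 1F0 binomial series: exponent -11/3, x = -\frac{1}{5}). Value: \frac{7}{5} \cdot \left(\frac{6}{5}\right)^{-\frac{11}{3}}.


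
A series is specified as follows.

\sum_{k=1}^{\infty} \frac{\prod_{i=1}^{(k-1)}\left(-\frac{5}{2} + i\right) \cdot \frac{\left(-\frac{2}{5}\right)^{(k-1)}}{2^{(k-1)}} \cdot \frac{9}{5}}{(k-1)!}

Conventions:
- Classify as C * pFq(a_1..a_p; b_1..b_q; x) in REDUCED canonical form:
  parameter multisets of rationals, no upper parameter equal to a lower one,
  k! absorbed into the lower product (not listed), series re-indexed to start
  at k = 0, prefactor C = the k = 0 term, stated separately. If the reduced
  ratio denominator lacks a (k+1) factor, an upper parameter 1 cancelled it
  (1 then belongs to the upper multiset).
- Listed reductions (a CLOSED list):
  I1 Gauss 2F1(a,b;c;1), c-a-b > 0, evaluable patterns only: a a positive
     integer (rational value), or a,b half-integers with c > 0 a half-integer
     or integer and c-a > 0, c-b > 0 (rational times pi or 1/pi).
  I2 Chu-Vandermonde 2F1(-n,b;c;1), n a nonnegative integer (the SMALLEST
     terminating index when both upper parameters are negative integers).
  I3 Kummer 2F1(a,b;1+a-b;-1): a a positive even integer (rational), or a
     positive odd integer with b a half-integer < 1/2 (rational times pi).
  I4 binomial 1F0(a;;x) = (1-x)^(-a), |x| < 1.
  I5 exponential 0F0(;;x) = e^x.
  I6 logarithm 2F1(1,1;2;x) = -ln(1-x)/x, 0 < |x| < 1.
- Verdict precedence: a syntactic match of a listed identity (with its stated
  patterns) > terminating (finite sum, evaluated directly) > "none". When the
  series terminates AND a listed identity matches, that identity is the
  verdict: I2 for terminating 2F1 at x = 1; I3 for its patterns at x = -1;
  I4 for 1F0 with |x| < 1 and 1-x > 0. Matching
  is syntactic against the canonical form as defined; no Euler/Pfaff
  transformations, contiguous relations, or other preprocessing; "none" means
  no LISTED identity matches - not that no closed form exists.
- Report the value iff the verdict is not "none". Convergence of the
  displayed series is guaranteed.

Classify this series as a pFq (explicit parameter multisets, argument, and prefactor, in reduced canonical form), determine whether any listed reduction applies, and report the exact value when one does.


x = -\frac{1}{5} here; the reduced form reads 1F0, upper {-\frac{3}{2}}, lower {-}, C = \frac{9}{5}. Verdict: the I4 binomial reduction fires (the 1F0 binomial series: exponent 3/2, x = -\frac{1}{5}). Exact value: \frac{9}{5} \cdot \left(\frac{6}{5}\right)^{\frac{3}{2}}.

The tell: from the first term \frac{9}{5}: the running product (C = 9/5, x = -1/5) telescopes to a rising factorial.
Term ratio: r(k) = -\frac{1}{5} * (k-\frac{3}{2}) / [(k+1)] - rational in k, leading ratio -\frac{1}{5}; with t_0 = \frac{9}{5}, classification follows.


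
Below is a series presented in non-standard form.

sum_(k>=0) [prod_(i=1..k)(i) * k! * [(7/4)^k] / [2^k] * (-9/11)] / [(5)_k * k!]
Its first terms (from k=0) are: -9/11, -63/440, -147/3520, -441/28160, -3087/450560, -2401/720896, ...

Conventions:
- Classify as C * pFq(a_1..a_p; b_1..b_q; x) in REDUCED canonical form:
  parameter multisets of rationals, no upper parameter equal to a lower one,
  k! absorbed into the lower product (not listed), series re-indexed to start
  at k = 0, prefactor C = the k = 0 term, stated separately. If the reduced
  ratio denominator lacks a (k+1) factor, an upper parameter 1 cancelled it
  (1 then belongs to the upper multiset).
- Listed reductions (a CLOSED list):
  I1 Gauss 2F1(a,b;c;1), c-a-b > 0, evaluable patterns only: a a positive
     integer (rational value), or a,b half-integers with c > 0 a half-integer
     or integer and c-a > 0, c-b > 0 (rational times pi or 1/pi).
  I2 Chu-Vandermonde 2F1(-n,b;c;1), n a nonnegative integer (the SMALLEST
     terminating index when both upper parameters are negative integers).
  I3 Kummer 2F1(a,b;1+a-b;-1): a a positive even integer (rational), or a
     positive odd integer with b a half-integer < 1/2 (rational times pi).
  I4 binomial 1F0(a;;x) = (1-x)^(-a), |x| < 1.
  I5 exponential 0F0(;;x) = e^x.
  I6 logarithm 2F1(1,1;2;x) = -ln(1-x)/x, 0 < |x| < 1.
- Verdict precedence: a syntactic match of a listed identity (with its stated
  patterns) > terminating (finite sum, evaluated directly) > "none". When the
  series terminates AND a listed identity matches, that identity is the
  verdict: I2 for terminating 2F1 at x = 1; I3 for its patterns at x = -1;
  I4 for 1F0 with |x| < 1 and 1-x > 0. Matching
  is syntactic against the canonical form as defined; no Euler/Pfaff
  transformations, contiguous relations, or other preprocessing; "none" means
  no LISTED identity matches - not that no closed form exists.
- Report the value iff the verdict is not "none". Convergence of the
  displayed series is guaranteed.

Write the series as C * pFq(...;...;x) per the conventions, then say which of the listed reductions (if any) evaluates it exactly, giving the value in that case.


With C = -9/11: the canonical form is 2F1(1, 1; 5; 7/8). Verdict: none. No listed pattern accepts 2F1(1, 1; 5; 7/8).

Structural cue: with t_0 = -9/11, the running product (C = -9/11) telescopes to a rising factorial.
Consecutive-term ratio: r(k) = (7/8) * (k+1) (k+1) / [(k+5) (k+1)] - rational; roots negated = parameters, x = (7/8), C = -9/11.


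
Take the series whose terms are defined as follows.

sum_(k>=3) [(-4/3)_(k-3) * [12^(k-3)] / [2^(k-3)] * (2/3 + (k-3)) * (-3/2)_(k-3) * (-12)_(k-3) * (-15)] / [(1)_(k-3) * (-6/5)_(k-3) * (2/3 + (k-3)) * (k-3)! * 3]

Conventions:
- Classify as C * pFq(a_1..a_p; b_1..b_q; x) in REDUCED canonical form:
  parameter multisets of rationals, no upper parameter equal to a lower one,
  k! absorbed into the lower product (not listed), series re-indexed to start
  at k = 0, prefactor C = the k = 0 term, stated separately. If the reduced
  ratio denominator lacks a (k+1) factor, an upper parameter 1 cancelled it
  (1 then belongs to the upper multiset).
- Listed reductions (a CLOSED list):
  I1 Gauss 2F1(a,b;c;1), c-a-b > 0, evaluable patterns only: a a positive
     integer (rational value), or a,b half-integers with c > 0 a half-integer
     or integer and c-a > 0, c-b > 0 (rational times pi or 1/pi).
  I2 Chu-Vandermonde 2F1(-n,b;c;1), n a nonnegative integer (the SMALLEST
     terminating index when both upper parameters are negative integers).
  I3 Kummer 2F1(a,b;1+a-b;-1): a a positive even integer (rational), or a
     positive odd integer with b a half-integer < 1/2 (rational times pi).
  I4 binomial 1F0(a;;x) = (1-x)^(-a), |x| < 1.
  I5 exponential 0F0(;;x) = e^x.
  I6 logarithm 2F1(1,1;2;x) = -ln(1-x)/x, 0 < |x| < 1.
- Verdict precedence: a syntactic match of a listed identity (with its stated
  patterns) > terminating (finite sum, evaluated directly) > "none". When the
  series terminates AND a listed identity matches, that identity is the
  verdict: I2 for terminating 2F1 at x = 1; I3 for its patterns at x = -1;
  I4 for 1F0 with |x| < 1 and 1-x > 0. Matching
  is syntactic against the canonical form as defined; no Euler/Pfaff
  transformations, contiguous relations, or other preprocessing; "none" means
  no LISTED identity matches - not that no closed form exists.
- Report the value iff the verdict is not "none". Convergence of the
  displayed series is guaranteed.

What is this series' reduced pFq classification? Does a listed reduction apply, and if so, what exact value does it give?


Prefactor -5, argument 6: 3F2 with upper {-12, -3/2, -4/3} over lower {-6/5, 1}. Verdict: terminating at k = 12: the factor (-12)_k kills every later term; summing the 13 survivors is exact. Value: -5316516510603265/6718215168.

Structural cue: with t_0 = -5, the constant factors (prefactor -5) combine into one prefactor.
Consecutive-term ratio: r(k) = 6 * (k-12) (k-3/2) (k-4/3) / [(k-6/5) (k+1) (k+1)] - rational in k, leading ratio 6; with t_0 = -5, classification follows.


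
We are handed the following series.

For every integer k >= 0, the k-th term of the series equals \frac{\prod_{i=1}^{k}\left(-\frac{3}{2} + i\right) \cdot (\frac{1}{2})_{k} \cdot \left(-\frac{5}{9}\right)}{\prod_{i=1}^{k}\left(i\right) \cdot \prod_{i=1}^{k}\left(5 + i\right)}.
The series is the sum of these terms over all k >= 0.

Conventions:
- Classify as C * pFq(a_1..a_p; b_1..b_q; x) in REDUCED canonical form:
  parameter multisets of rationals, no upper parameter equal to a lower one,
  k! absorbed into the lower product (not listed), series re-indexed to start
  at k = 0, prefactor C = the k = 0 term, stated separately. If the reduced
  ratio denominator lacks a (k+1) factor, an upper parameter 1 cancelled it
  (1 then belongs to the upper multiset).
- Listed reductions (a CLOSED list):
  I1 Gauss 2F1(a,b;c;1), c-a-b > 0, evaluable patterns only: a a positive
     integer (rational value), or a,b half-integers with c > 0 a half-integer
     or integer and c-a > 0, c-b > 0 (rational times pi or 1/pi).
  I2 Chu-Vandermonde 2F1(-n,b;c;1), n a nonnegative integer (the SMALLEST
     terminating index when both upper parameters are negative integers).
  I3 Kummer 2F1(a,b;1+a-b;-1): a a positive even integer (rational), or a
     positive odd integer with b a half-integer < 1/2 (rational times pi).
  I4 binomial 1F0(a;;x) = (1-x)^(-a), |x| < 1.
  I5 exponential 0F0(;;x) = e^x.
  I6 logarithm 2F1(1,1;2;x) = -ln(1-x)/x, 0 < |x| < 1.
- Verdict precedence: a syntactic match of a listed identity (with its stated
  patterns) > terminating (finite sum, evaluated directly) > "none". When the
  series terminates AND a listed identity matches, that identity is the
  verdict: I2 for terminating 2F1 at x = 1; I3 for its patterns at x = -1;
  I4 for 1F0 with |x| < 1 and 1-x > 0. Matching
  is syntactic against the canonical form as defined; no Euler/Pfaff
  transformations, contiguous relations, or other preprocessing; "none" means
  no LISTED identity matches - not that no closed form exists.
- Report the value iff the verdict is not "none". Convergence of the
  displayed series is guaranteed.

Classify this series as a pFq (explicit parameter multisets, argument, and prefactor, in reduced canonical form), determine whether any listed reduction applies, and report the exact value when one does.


This is -\frac{5}{9} * 2F1(-\frac{1}{2}, \frac{1}{2}; 6; 1) in reduced canonical form. Verdict: this is Gauss (I1, half-integer pattern) (x = 1; upper {-\frac{1}{2}, \frac{1}{2}} half-integers, c = 6 in the evaluable pattern). Exact value: \left(-\frac{655360}{392931}\right) / \pi.

Key step: with t_0 = -\frac{5}{9}, the product of the first k integers (prefactor -5/9) is k!.
Adjacent-term ratio: r(k) = 1 * (k-\frac{1}{2}) (k+\frac{1}{2}) / [(k+6) (k+1)] - rational in k, leading ratio 1; with t_0 = -\frac{5}{9}, classification follows.


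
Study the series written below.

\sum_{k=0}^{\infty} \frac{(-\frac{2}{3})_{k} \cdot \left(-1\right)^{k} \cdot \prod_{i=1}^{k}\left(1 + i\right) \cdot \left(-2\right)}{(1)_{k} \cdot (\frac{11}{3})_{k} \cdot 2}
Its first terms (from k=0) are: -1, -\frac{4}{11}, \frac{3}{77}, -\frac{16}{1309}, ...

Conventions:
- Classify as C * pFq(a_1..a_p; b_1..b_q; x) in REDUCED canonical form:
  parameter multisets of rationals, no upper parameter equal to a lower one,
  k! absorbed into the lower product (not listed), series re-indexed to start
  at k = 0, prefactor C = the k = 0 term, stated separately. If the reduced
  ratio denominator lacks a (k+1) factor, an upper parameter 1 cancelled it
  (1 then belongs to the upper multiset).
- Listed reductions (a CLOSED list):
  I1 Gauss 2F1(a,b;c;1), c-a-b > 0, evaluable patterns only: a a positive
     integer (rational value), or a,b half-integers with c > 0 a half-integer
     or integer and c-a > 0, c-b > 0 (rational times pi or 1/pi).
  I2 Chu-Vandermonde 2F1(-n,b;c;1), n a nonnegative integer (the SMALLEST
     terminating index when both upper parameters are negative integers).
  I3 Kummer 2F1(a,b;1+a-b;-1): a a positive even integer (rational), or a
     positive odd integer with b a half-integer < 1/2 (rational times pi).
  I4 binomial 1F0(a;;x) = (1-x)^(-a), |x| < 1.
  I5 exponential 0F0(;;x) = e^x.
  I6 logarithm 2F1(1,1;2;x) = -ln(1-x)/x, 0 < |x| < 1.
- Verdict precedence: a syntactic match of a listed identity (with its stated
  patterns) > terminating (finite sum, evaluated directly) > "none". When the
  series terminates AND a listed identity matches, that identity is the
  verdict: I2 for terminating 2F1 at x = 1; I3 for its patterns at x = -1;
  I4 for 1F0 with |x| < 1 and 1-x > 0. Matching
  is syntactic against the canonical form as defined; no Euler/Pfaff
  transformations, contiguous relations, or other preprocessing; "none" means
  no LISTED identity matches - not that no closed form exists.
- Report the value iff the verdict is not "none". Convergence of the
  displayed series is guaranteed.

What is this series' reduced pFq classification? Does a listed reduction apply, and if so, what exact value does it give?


With C = -1: the canonical form is 2F1(-\frac{2}{3}, 2; \frac{11}{3}; -1). Verdict: Kummer (I3) fires (x = -1; c = \frac{11}{3} equals 1+a-b for upper {-\frac{2}{3}, 2}: listed pattern). Exact value: -\frac{4}{3}.

Key observation: t_0 = -1 here, and (1)_k (C = -1) is k! itself.
Consecutive-term ratio: r(k) = -1 * (k-\frac{2}{3}) (k+2) / [(k+\frac{11}{3}) (k+1)] - rational in k, leading ratio -1; with t_0 = -1, classification follows.


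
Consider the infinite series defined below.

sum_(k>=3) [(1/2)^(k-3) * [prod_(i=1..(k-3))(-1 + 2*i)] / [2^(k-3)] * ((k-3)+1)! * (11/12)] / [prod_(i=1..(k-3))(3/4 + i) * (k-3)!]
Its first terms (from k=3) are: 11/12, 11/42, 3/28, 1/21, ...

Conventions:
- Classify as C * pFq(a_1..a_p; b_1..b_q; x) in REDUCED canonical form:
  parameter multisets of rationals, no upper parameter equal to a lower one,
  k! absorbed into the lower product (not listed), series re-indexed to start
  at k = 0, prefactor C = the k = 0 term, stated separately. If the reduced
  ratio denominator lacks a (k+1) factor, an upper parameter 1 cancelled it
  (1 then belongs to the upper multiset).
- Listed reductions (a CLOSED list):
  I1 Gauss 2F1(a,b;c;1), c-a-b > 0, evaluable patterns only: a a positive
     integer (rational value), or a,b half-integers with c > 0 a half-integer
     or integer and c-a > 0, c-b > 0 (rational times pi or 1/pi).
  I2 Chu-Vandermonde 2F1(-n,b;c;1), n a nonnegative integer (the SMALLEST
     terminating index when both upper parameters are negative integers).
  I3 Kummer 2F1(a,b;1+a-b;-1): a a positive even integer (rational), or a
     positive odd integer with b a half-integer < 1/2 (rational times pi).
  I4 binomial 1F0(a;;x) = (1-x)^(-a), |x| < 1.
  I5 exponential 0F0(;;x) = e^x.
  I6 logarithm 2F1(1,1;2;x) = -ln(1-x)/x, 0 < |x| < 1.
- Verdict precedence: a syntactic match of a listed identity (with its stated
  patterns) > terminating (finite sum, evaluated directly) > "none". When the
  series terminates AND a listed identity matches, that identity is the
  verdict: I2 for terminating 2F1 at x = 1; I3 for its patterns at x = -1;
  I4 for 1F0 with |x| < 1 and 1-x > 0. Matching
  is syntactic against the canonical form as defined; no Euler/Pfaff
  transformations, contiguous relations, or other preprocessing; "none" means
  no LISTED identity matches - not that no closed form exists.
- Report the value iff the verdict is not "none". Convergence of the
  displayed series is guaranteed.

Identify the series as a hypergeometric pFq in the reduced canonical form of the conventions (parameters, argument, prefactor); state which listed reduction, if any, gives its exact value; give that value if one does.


The tell: from the first term 11/12: the odd product 1*3*...*(2k-1) (C = 11/12, x = 1/2) is 2^k (1/2)_k.
Adjacent-term ratio: r(k) = (1/2) * (k+1/2) (k+2) / [(k+7/4) (k+1)] - poly over poly, x = (1/2) from leading terms; C = 11/12 at k = 0.

Classification (C = 11/12): 2F1 with upper {1/2, 2}, lower {7/4}, argument x = 1/2. Verdict: no listed reduction: x = 1/2 and upper {1/2, 2} fail every I1-I6 pattern.


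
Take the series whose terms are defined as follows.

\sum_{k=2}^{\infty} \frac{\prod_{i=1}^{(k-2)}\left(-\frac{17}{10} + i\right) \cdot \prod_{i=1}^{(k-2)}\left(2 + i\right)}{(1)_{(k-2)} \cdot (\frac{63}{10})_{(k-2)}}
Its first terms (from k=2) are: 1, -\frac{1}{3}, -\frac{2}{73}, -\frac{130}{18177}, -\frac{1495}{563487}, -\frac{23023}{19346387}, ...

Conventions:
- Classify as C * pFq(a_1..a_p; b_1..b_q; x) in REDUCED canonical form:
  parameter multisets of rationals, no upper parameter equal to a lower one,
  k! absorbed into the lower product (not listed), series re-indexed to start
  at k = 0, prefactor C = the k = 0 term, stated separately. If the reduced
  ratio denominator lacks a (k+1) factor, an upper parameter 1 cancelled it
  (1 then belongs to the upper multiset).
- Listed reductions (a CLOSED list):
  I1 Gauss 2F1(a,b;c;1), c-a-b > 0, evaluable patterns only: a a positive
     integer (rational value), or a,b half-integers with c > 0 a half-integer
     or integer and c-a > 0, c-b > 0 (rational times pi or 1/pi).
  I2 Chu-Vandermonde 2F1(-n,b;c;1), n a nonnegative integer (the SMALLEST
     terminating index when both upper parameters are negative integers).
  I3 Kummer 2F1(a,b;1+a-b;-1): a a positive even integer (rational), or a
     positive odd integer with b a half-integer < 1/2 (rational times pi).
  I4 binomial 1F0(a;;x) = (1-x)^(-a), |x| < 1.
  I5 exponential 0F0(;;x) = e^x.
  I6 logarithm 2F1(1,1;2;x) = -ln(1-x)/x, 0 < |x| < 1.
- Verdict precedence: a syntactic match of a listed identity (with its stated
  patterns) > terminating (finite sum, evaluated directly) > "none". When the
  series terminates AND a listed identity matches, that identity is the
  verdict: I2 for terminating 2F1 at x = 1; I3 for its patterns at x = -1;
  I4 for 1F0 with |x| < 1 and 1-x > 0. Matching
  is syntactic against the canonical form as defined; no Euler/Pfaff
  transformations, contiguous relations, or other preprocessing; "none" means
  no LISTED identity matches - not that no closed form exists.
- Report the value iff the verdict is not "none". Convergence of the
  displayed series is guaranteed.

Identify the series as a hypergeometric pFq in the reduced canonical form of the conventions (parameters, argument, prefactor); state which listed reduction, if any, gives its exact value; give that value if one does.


With C = 1: the canonical form is 2F1(-\frac{7}{10}, 3; \frac{63}{10}; 1). Verdict (x = 1): Gauss's theorem (I1) applies (x = 1: the Gamma ratio telescopes since c-a-b = 4 > 0 and a = 3 in Z>0). Exact value: \frac{25069}{40000}.

Structural cue: x = 1 and the running product (prefactor 1) telescopes to a rising factorial.
Adjacent-term ratio: r(k) = 1 * (k-\frac{7}{10}) (k+3) / [(k+\frac{63}{10}) (k+1)] - rational in k. x = 1; t_0 = 1; negate the roots.


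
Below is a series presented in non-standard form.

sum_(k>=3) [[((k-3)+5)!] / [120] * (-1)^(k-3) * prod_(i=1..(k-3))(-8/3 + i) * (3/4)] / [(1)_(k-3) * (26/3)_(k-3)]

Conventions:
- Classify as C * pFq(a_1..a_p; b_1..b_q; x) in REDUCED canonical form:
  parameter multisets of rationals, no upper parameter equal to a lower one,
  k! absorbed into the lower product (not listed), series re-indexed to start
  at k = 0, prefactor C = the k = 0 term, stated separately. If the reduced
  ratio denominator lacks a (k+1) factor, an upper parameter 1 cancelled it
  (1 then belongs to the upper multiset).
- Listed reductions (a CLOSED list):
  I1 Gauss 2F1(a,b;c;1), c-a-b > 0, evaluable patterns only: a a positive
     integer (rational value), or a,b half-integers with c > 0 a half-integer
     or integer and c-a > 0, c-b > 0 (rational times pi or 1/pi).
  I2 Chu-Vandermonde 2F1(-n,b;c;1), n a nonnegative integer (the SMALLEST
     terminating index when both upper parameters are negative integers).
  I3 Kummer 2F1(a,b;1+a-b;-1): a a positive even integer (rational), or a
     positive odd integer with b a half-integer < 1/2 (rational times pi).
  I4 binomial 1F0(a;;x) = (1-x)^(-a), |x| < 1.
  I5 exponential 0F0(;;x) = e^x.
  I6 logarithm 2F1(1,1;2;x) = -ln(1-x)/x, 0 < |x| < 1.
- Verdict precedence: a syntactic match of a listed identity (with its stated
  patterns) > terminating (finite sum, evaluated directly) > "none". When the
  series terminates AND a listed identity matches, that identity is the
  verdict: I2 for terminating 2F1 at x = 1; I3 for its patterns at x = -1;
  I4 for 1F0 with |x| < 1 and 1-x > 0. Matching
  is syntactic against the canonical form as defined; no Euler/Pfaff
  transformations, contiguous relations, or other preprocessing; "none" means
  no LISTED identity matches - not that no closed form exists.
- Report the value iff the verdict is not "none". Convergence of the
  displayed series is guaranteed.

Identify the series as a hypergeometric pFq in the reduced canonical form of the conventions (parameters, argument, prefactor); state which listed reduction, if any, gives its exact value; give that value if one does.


The series (x = -1) is 2F1: upper {-5/3, 6}, lower {26/3}, prefactor 3/4. Verdict (x = -1): Kummer (I3) applies (x = -1; c = 26/3 equals 1+a-b for upper {-5/3, 6}: listed pattern). Value: 391/216.

Key step: t_0 = 3/4 here, and (1)_k (C = 3/4, x = -1) is k! itself.
Ratio: r(k) = (-1) * (k-5/3) (k+6) / [(k+26/3) (k+1)] - poly over poly, x = (-1) from leading terms; C = 3/4 at k = 0.


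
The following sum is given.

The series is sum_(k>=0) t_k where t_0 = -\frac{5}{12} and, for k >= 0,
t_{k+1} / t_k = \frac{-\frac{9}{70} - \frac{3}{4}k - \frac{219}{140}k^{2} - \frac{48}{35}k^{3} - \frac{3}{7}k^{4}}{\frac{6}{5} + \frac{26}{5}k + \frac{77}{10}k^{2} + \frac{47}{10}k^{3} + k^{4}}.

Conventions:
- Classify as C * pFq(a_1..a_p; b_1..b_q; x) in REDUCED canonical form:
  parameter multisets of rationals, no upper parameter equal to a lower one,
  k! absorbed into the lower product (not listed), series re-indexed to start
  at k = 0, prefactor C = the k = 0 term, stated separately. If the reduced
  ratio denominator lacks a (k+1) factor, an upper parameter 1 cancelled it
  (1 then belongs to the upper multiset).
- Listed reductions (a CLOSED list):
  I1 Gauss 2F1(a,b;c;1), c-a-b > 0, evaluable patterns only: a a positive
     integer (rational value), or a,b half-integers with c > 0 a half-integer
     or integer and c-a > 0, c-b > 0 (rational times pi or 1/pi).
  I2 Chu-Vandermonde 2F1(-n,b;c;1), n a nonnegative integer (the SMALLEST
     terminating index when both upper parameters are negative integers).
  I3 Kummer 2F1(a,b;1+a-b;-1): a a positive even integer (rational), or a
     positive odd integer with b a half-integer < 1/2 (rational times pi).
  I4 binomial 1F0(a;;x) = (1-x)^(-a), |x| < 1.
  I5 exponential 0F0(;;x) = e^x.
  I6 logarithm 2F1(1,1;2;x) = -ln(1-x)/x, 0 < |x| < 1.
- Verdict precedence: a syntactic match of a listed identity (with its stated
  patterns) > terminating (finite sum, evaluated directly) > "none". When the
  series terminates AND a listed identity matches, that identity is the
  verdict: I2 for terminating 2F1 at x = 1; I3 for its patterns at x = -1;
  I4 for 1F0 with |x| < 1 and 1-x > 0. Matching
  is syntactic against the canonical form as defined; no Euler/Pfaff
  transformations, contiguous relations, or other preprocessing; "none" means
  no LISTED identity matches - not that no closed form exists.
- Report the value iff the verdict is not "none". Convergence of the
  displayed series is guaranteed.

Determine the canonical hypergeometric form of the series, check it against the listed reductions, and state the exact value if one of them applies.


Classification (C = -\frac{5}{12}): 2F1 with upper {\frac{1}{2}, 1}, lower {2}, argument x = -\frac{3}{7}. Verdict: none. Every listed pattern misses the 2F1 form at -\frac{3}{7}, upper {\frac{1}{2}, 1}.

The tell: from the first term -\frac{5}{12}: the parameter 6/5 appears in both the upper and lower lists and cancels (alongside the other common factor).
Consecutive-term ratio: r(k) = -\frac{3}{7} * (k+\frac{1}{2}) (k+1) / [(k+2) (k+1)] - rational in k. x = -\frac{3}{7}; t_0 = -\frac{5}{12}; negate the roots.


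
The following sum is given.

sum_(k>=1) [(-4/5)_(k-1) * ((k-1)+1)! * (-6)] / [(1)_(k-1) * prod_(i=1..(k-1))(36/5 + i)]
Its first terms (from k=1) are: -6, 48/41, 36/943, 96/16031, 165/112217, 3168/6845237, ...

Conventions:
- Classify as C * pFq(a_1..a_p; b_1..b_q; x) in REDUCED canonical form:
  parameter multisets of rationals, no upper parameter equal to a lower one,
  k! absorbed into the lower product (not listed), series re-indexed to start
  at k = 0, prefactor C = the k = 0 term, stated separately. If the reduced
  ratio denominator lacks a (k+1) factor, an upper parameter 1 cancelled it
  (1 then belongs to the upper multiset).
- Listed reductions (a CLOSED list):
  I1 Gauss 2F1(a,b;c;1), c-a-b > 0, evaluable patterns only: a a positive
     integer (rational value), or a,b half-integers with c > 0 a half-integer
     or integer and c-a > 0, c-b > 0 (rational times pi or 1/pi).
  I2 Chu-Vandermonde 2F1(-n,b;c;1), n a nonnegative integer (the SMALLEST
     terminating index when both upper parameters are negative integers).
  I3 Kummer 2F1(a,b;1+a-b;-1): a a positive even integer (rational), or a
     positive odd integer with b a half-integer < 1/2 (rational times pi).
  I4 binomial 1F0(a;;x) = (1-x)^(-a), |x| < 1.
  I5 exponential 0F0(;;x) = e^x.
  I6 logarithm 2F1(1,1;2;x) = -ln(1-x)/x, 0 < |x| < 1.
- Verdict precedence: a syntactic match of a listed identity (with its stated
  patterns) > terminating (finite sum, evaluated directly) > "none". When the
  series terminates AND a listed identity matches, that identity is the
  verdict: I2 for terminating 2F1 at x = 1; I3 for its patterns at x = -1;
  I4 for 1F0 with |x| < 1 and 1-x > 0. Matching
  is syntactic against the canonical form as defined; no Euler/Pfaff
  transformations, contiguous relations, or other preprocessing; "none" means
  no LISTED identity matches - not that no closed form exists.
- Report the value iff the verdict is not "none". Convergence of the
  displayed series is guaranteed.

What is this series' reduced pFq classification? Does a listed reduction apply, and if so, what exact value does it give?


Reduced: x = 1, 2F1, upper = {-4/5, 2}, lower = {41/5}, C = -6. Verdict at x = 1: Gauss (I1, integer-parameter pattern) matches (x = 1: the Gamma ratio telescopes since c-a-b = 7 > 0 and a = 2 in Z>0). Exact value: -837/175.

Key step: with t_0 = -6, the lower running product (prefactor -6) is a rising factorial.
Consecutive-term ratio: r(k) = 1 * (k-4/5) (k+2) / [(k+41/5) (k+1)] - rational in k, leading ratio 1; with t_0 = -6, classification follows.


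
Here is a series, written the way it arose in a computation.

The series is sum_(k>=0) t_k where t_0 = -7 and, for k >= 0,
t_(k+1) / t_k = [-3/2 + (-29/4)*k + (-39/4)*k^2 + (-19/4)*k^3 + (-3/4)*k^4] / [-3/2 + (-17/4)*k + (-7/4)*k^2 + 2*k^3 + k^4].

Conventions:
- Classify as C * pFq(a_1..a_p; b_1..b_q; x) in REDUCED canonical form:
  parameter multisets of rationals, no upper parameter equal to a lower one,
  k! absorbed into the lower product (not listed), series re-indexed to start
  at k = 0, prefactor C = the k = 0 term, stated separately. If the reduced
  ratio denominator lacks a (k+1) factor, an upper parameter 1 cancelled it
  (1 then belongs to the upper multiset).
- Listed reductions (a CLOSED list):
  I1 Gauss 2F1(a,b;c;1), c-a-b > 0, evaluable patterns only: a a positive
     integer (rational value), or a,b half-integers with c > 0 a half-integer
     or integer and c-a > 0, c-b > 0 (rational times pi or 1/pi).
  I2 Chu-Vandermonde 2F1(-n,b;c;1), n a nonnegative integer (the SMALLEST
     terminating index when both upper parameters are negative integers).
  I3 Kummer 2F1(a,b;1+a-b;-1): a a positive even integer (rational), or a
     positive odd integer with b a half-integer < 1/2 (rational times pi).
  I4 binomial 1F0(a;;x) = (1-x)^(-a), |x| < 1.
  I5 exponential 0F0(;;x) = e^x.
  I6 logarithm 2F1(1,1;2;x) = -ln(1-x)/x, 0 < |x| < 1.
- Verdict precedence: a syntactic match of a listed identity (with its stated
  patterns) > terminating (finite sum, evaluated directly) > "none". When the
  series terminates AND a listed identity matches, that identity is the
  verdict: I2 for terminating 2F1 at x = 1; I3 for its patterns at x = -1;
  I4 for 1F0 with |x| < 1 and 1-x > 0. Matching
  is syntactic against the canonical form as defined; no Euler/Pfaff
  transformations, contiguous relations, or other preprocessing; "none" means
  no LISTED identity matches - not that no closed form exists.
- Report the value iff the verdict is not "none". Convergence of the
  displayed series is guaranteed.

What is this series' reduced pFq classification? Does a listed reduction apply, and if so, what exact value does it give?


The tell: from the first term -7: factor the ratio over Q (C = -7, x = -3/4): negated roots = parameters.
Ratio: r(k) = (-3/4) * (k+1/3) (k+1) (k+3) / [(k-3/2) (k+1/2) (k+1)] - poly over poly, x = (-3/4) from leading terms; C = -7 at k = 0.

Canonical form: C = -7 times 3F2 with upper {1/3, 1, 3}, lower {-3/2, 1/2}, x = -3/4. Verdict: none. A 3F2 with upper {1/3, 1, 3} fits none of I1-I6 at x = -3/4; the sum runs forever.


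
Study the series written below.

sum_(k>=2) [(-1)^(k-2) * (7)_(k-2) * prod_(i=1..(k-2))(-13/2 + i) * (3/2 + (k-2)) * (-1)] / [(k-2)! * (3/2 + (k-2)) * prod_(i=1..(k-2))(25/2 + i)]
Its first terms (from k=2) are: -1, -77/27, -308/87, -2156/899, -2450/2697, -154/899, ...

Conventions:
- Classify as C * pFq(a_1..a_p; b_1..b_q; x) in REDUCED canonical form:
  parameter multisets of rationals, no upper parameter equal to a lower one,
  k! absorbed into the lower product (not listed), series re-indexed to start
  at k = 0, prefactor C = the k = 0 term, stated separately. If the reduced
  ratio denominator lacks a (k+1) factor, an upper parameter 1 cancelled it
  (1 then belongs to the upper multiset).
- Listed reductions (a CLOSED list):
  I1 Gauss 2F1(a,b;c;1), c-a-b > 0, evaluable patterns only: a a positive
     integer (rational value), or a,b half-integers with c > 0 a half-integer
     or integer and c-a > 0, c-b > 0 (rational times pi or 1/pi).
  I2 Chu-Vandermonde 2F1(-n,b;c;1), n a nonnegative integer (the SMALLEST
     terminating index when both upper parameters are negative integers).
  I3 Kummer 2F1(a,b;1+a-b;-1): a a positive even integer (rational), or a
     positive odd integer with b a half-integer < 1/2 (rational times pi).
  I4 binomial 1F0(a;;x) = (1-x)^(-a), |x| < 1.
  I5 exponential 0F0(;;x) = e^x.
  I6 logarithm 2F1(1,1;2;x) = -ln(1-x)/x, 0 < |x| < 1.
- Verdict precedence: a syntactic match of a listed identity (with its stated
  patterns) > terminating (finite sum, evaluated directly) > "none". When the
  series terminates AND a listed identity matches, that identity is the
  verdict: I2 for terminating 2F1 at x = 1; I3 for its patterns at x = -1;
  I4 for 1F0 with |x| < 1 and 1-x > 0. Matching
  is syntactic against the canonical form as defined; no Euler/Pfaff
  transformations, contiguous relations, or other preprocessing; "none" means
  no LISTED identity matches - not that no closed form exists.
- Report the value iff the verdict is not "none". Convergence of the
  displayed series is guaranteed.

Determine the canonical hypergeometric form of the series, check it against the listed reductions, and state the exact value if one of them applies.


Reduced: x = -1, 2F1, upper = {-11/2, 7}, lower = {27/2}, C = -1. Verdict: Kummer's theorem (I3) matches (x = -1; c = 27/2 equals 1+a-b for upper {-11/2, 7}: listed pattern). Value: (-929553625/268435456) * pi.

The tell: from the first term -1: the lower running product (prefactor -1) is a rising factorial.
Term ratio: r(k) = (-1) * (k-11/2) (k+7) / [(k+27/2) (k+1)] - rational; roots negated = parameters, x = (-1), C = -1.


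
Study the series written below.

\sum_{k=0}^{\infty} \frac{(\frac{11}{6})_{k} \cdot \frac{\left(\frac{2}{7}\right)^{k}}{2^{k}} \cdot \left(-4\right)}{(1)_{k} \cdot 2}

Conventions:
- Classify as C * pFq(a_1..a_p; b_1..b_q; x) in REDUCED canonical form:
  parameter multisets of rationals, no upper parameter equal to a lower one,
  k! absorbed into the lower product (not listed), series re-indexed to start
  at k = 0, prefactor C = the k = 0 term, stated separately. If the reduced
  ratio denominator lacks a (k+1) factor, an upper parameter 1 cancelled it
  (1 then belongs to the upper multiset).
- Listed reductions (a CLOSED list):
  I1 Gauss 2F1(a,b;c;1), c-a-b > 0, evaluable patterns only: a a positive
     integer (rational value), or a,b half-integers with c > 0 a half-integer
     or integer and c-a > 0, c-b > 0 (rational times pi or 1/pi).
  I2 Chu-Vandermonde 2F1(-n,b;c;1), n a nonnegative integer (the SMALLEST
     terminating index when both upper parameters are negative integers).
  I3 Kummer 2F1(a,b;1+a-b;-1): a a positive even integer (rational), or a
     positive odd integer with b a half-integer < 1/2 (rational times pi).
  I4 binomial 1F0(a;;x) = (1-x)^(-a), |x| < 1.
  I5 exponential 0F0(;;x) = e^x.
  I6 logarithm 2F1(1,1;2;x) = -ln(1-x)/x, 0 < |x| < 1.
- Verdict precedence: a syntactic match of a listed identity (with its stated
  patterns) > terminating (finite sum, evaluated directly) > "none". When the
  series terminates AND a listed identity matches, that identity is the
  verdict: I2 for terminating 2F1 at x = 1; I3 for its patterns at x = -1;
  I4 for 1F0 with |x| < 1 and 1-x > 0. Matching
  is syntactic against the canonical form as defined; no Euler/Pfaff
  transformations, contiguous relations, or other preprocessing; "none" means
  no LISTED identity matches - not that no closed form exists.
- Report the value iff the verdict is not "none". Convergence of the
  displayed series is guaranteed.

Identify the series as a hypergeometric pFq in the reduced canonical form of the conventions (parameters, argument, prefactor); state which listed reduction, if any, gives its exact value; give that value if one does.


Reduced: x = \frac{1}{7}, 1F0, upper = {\frac{11}{6}}, lower = {-}, C = -2. Verdict: the binomial series (I4) matches (the 1F0 binomial series: exponent -11/6, x = \frac{1}{7}). Value: \left(-2\right) \cdot \left(\frac{6}{7}\right)^{-\frac{11}{6}}.

First insight: t_0 being -2, the constant factors (prefactor -2) combine into one prefactor.
Term ratio: r(k) = \frac{1}{7} * (k+\frac{11}{6}) / [(k+1)] - rational in k, leading ratio \frac{1}{7}; with t_0 = -2, classification follows.


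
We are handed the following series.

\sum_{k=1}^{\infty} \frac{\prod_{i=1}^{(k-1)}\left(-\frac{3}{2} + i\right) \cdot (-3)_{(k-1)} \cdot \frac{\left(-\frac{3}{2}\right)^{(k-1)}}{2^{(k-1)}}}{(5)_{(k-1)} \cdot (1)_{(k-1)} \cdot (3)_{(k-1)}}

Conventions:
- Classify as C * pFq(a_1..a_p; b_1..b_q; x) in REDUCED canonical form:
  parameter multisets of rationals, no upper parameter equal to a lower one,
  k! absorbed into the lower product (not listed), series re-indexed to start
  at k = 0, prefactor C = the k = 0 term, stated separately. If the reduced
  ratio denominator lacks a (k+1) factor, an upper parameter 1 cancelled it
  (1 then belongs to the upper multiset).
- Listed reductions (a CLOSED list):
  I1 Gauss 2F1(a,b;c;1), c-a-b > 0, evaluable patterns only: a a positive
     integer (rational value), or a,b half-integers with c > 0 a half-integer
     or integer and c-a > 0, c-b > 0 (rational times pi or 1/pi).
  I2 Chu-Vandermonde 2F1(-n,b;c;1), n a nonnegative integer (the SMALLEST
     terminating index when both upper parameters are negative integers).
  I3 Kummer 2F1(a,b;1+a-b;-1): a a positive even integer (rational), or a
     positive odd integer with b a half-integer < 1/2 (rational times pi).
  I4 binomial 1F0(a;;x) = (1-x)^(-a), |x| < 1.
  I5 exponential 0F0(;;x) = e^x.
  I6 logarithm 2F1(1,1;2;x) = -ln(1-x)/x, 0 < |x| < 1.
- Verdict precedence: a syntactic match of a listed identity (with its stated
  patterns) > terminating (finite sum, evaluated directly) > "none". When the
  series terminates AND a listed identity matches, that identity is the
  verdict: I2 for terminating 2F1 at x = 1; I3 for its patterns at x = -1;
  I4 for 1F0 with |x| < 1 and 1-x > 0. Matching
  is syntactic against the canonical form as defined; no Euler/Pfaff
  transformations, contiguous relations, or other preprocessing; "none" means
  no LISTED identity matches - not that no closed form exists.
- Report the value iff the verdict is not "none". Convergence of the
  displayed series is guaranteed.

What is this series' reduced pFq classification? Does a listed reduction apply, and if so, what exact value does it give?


Prefactor 1, argument -\frac{3}{4}: 2F2 with upper {-3, -\frac{1}{2}} over lower {3, 5}. Verdict: terminating (-3 upstairs). 4 nonzero terms in all; added directly. Its exact value is \frac{662191}{716800}.

First insight: from the first term 1: the running product (C = 1) telescopes to a rising factorial.
Ratio: r(k) = -\frac{3}{4} * (k-3) (k-\frac{1}{2}) / [(k+3) (k+5) (k+1)] - poly over poly, x = -\frac{3}{4} from leading terms; C = 1 at k = 0.
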